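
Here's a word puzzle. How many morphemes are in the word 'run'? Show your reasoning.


Decomposition: run (free morpheme) = 1 morpheme(s)

1 morphemes


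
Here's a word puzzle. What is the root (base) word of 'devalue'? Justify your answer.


Remove prefix 'de' from 'devalue' to get root 'value'.

value


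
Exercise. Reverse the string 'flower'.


Reverse 'flower' character by character: 'rewolf'.

rewolf


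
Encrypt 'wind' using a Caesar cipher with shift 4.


Shift each letter by 4: w -> a, i -> m, n -> r, d -> h. Result: 'amrh'.

amrh


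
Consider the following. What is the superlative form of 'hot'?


Apply superlative formation (double final consonant, add -est): 'hot' -> 'hottest'.

hottest


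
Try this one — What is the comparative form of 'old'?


Apply comparative formation (add -er): 'old' -> 'older'.

older


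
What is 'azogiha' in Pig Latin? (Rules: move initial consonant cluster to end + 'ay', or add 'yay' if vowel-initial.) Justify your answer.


'azogiha' starts with a vowel, so add 'yay': 'azogihayay'.

azogihayay


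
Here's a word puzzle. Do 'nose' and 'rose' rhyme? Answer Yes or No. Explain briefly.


Rime (stressed vowel + following sounds) of 'nose': -ose = /oʊz/
Rime of 'rose': -ose = /oʊz/
/oʊz/ and /oʊz/ are the same ending sound, so the words rhyme.

Yes


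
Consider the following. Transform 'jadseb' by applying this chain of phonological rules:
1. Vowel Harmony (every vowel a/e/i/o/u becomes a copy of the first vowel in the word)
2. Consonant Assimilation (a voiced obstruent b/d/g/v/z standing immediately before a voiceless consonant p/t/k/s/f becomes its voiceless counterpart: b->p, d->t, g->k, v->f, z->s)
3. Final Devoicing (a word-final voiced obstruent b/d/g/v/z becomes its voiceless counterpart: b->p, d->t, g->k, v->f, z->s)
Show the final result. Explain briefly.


Starting form: 'jadseb'
Rule 1: Vowel Harmony: all vowels become 'a' (matching first vowel). 'jadseb' -> 'jadsab'
Rule 2: Consonant Assimilation: voiced obstruent before voiceless consonant becomes voiceless ('ds' -> 'ts'). 'jadsab' -> 'jatsab'
Rule 3: Final Devoicing: word-final voiced obstruent 'b' becomes voiceless 'p'. 'jatsab' -> 'jatsap'
Final form: 'jatsap'

jatsap


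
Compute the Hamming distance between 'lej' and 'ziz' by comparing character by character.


Alignment:
Position 1: 'l' vs 'z' = DIFFER
Position 2: 'e' vs 'i' = DIFFER
Position 3: 'j' vs 'z' = DIFFER
Total differences: 3

3


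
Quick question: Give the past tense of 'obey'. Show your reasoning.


Apply rule: Add -ed. 'obey' becomes 'obeyed'.

obeyed


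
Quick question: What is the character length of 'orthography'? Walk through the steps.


Spell out 'orthography' and number each letter: o(1), r(2), t(3), h(4), o(5), g(6), r(7), a(8), p(9), h(10), y(11). Total: 11 letters.

11


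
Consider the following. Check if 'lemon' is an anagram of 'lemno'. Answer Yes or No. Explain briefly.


Sorted letters of 'lemon': 'elmno'
Sorted letters of 'lemno': 'elmno'
They match.

Yes


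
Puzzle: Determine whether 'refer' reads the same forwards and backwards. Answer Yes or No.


Forward: 'refer'
Reversed: 'refer'
They are identical.

Yes


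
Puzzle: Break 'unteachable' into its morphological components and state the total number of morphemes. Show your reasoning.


Step 1: Identify prefix: 'un' (meaning: not/reverse)
Step 2: Identify root: 'teach'
Step 3: Identify suffix(es): 'able'
Decomposition: un- (prefix: not/reverse) + teach (root) + -able (suffix: capable of)
Total morphemes: 3

3 morphemes (un- (prefix: not/reverse) + teach (root) + -able (suffix: capable of))


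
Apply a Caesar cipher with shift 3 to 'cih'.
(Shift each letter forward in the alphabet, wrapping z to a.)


Shift each letter by 3: c -> f, i -> l, h -> k. Result: 'flk'.

flk


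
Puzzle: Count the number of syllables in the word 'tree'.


Break 'tree' into syllables: tree -> tree = 1 syllable

1 syllable


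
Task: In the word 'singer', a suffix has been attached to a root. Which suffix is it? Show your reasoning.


The word 'singer' = 'sing' (root) + '-er' (suffix). The suffix is '-er'.

er


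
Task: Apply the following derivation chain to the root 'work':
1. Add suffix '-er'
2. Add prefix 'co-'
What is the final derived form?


Step 1: Add suffix '-er' to 'work' = 'worker'
Step 2: Add prefix 'co-' to 'worker' = 'coworker'

coworker


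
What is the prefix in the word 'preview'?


The word 'preview' = 'pre' (prefix) + 'view' (root). The prefix is 'pre'.

pre


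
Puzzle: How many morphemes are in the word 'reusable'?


Decomposition: re- (prefix) + use (root) + -able (suffix) = 3 morpheme(s)

3 morphemes


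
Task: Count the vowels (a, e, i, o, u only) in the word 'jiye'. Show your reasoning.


Vowels in 'jiye': i, e = 2 vowels.

2


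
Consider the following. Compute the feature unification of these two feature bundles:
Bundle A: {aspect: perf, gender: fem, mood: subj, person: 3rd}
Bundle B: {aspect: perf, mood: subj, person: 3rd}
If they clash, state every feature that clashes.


Compare features:
aspect: A=perf vs B=perf -> unified: perf
gender: A=fem vs B=_ -> unified: fem
mood: A=subj vs B=subj -> unified: subj
person: A=3rd vs B=3rd -> unified: 3rd
No clashes found.

Unified: {aspect: perf, gender: fem, mood: subj, person: 3rd}


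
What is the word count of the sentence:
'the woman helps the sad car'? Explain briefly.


Split into words: the | woman | helps | the | sad | car = 6 words.

6


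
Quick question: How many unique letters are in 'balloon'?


Unique letters in 'balloon': {a, b, l, n, o} = 5 distinct letters.

5


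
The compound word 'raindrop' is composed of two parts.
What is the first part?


Split 'raindrop' into 'rain' + 'drop'. The first part is 'rain'.

rain


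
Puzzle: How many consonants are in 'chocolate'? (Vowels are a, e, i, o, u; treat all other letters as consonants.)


Consonants in 'chocolate': c, h, c, l, t = 5 consonants.

5


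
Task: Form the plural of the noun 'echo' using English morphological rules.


Apply rule: Add -es (consonant + o). 'echo' becomes 'echoes'.

echoes


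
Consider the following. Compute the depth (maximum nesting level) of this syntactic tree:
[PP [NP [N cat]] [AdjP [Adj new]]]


Count bracket nesting levels:
'[' at pos 0: depth = 1
'[' at pos 4: depth = 2
'[' at pos 8: depth = 3
'[' at pos 17: depth = 2
'[' at pos 23: depth = 3
Maximum depth reached: 3

3


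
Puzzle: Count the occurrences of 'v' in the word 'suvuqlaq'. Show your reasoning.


Letter 'v' in 'suvuqlaq': found at position(s) 3 = 1 occurrence(s).

1


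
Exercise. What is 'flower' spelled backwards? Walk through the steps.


Reverse 'flower' character by character: 'rewolf'.

rewolf


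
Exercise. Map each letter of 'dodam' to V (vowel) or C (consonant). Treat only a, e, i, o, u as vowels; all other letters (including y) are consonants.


Letter mapping: d = C, o = V, d = C, a = V, m = C.

CVCVC


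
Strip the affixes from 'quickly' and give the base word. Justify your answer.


Remove suffix '-ly' from 'quickly' to get root 'quick'.

quick


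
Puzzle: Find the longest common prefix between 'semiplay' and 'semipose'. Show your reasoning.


Compare from the start: 5 characters match: 'semip'. Mismatch at position 6: 'l' vs 'o'.

semip


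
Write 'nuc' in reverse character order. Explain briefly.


Reverse 'nuc' character by character: 'cun'.

cun


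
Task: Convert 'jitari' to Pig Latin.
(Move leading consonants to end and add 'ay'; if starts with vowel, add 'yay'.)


'jitari': move consonant cluster 'j' to end and add 'ay': 'itarijay'.

itarijay


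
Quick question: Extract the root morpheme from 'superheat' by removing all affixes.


Remove prefix 'super' from 'superheat' to get root 'heat'.

heat


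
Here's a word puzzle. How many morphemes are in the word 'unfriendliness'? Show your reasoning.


Decomposition: un- (prefix) + friend (root) + -ly (suffix) + -ness (suffix) = 4 morpheme(s)

4 morphemes


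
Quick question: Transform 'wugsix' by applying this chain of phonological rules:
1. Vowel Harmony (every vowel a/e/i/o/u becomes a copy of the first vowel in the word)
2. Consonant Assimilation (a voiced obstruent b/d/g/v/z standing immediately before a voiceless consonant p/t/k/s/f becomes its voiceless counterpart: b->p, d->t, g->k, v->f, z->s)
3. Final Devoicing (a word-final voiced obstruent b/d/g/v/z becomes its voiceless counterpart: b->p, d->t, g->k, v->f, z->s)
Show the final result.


Starting form: 'wugsix'
Rule 1: Vowel Harmony: all vowels become 'u' (matching first vowel). 'wugsix' -> 'wugsux'
Rule 2: Consonant Assimilation: voiced obstruent before voiceless consonant becomes voiceless ('gs' -> 'ks'). 'wugsux' -> 'wuksux'
Rule 3: Final Devoicing: final consonant 'x' is not one of the voiced obstruents b/d/g/v/z. No change.
Final form: 'wuksux'

wuksux


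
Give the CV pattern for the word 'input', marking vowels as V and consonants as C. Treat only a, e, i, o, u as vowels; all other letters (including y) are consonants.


Letter mapping: i = V, n = C, p = C, u = V, t = C.

VCCVC


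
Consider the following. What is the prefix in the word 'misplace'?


The word 'misplace' = 'mis' (prefix) + 'place' (root). The prefix is 'mis'.

mis


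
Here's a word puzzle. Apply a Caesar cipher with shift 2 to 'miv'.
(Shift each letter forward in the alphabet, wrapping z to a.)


Shift each letter by 2: m -> o, i -> k, v -> x. Result: 'okx'.

okx


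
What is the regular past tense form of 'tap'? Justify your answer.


Apply rule: Double final consonant and add -ed. 'tap' becomes 'tapped'.

tapped


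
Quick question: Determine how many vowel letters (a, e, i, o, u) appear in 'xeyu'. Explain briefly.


Vowels in 'xeyu': e, u = 2 vowels.

2


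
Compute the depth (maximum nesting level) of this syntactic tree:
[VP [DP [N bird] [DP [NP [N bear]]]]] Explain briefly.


Count bracket nesting levels:
'[' at pos 0: depth = 1
'[' at pos 4: depth = 2
'[' at pos 8: depth = 3
'[' at pos 17: depth = 3
'[' at pos 21: depth = 4
'[' at pos 25: depth = 5
Maximum depth reached: 5

5


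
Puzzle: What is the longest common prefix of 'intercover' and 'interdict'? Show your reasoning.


Compare from the start: 5 characters match: 'inter'. Mismatch at position 6: 'c' vs 'd'.

inter


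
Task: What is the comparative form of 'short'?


Apply comparative formation (add -er): 'short' -> 'shorter'.

shorter


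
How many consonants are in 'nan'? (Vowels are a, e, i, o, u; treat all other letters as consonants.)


Consonants in 'nan': n, n = 2 consonants.

2


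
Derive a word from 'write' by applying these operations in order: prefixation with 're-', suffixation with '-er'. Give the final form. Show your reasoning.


Step 1: Add prefix 're-' to 'write' = 'rewrite'
Step 2: Add suffix '-er' to 'rewrite' = 'rewriter'

rewriter


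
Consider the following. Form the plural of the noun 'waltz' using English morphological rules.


Apply rule: Add -es (sibilant/fricative ending). 'waltz' becomes 'waltzes'.

waltzes


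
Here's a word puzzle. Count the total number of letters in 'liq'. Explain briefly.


Spell out 'liq' and number each letter: l(1), i(2), q(3). Total: 3 letters.

3


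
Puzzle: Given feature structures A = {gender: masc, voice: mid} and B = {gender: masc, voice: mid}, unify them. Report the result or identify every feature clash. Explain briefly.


Compare features:
gender: A=masc vs B=masc -> unified: masc
voice: A=mid vs B=mid -> unified: mid
No clashes found.

Unified: {gender: masc, voice: mid}


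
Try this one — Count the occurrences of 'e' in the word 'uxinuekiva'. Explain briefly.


Letter 'e' in 'uxinuekiva': found at position(s) 6 = 1 occurrence(s).

1


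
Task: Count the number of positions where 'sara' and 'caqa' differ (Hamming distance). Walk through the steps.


Alignment:
Position 1: 's' vs 'c' = DIFFER
Position 2: 'a' vs 'a' = match
Position 3: 'r' vs 'q' = DIFFER
Position 4: 'a' vs 'a' = match
Total differences: 2

2


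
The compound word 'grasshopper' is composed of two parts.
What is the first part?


Split 'grasshopper' into 'grass' + 'hopper'. The first part is 'grass'.

grass


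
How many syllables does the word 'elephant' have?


Break 'elephant' into syllables: el-e-phant -> el | e | phant = 3 syllables

3 syllables


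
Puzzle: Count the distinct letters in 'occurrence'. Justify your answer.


Unique letters in 'occurrence': {c, e, n, o, r, u} = 6 distinct letters.

6


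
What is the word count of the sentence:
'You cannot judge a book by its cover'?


Split into words: You | cannot | judge | a | book | by | its | cover = 8 words.

8


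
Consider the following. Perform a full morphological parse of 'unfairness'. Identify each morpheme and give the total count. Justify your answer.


Step 1: Identify prefix: 'un' (meaning: not/reverse)
Step 2: Identify root: 'fair'
Step 3: Identify suffix(es): 'ness'
Decomposition: un- (prefix: not/reverse) + fair (root) + -ness (suffix: state of)
Total morphemes: 3

3 morphemes (un- (prefix: not/reverse) + fair (root) + -ness (suffix: state of))


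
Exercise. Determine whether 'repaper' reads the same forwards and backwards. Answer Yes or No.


Forward: 'repaper'
Reversed: 'repaper'
They are identical.

Yes


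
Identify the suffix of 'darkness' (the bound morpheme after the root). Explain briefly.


The word 'darkness' = 'dark' (root) + '-ness' (suffix). The suffix is '-ness'.

ness


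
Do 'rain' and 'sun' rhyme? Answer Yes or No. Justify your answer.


Rime (stressed vowel + following sounds) of 'rain': -ain = /eɪn/
Rime of 'sun': -un = /ʌn/
/eɪn/ and /ʌn/ are different ending sounds, so the words do not rhyme.

No


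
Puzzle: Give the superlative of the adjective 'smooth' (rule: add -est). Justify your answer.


Apply superlative formation (add -est): 'smooth' -> 'smoothest'.

smoothest


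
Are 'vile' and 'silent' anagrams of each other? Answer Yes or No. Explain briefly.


Sorted letters of 'vile': 'eilv'
Sorted letters of 'silent': 'eilnst'
They do not match.

No


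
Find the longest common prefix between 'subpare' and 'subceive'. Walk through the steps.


Compare from the start: 3 characters match: 'sub'. Mismatch at position 4: 'p' vs 'c'.

sub


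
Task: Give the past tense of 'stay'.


Apply rule: Add -ed. 'stay' becomes 'stayed'.

stayed


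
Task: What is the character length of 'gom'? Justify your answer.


Spell out 'gom' and number each letter: g(1), o(2), m(3). Total: 3 letters.

3


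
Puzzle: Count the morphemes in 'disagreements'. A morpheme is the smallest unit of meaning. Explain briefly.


Decomposition: dis- (prefix) + agree (root) + -ment (suffix) + -s (plural) = 4 morpheme(s)

4 morphemes


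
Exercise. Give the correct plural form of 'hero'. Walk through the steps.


Apply rule: Add -es (consonant + o). 'hero' becomes 'heroes'.

heroes


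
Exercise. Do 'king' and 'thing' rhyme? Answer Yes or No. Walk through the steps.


Rime (stressed vowel + following sounds) of 'king': -ing = /ɪŋ/
Rime of 'thing': -ing = /ɪŋ/
/ɪŋ/ and /ɪŋ/ are the same ending sound, so the words rhyme.

Yes


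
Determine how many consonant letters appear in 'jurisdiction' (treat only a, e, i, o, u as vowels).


Consonants in 'jurisdiction': j, r, s, d, c, t, n = 7 consonants.

7


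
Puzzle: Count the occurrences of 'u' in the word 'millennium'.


Letter 'u' in 'millennium': found at position(s) 9 = 1 occurrence(s).

1


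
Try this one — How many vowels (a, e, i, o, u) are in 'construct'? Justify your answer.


Vowels in 'construct': o, u = 2 vowels.

2


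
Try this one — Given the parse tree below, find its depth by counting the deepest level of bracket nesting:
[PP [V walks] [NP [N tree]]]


Count bracket nesting levels:
'[' at pos 0: depth = 1
'[' at pos 4: depth = 2
'[' at pos 14: depth = 2
'[' at pos 18: depth = 3
Maximum depth reached: 3

3


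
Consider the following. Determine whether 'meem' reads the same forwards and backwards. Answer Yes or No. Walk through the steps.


Forward: 'meem'
Reversed: 'meem'
They are identical.

Yes


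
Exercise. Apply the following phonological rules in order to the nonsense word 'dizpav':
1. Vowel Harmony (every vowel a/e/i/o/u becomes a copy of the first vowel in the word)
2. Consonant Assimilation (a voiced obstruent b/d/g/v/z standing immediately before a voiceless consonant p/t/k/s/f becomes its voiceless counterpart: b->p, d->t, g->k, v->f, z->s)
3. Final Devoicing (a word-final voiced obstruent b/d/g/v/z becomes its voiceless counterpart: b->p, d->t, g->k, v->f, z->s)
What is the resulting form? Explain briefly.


Starting form: 'dizpav'
Rule 1: Vowel Harmony: all vowels become 'i' (matching first vowel). 'dizpav' -> 'dizpiv'
Rule 2: Consonant Assimilation: voiced obstruent before voiceless consonant becomes voiceless ('zp' -> 'sp'). 'dizpiv' -> 'dispiv'
Rule 3: Final Devoicing: word-final voiced obstruent 'v' becomes voiceless 'f'. 'dispiv' -> 'dispif'
Final form: 'dispif'

dispif


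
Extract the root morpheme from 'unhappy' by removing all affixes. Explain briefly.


Remove prefix 'un' from 'unhappy' to get root 'happy'.

happy


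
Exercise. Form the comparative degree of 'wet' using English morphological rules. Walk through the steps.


Apply comparative formation (double final consonant, add -er): 'wet' -> 'wetter'.

wetter


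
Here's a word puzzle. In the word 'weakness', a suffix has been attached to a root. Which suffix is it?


The word 'weakness' = 'weak' (root) + '-ness' (suffix). The suffix is '-ness'.

ness


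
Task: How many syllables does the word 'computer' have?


Break 'computer' into syllables: com-pu-ter -> com | pu | ter = 3 syllables

3 syllables


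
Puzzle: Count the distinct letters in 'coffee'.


Unique letters in 'coffee': {c, e, f, o} = 4 distinct letters.

4


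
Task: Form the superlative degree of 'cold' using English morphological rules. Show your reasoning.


Apply superlative formation (add -est): 'cold' -> 'coldest'.

coldest


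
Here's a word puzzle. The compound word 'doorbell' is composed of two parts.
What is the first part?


Split 'doorbell' into 'door' + 'bell'. The first part is 'door'.

door


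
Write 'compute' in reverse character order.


Reverse 'compute' character by character: 'etupmoc'.

etupmoc


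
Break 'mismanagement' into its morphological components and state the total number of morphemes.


Step 1: Identify prefix: 'mis' (meaning: wrongly)
Step 2: Identify root: 'manage'
Step 3: Identify suffix(es): 'ment'
Decomposition: mis- (prefix: wrongly) + manage (root) + -ment (suffix: action/result)
Total morphemes: 3

3 morphemes (mis- (prefix: wrongly) + manage (root) + -ment (suffix: action/result))


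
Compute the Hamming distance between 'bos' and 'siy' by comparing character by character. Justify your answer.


Alignment:
Position 1: 'b' vs 's' = DIFFER
Position 2: 'o' vs 'i' = DIFFER
Position 3: 's' vs 'y' = DIFFER
Total differences: 3

3


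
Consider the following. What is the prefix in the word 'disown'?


The word 'disown' = 'dis' (prefix) + 'own' (root). The prefix is 'dis'.

dis


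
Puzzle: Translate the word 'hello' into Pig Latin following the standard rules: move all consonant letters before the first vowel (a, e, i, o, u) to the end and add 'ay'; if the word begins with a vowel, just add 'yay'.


'hello': move consonant cluster 'h' to end and add 'ay': 'ellohay'.

ellohay


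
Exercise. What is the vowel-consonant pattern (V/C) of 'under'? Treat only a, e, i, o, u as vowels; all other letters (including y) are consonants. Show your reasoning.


Letter mapping: u = V, n = C, d = C, e = V, r = C.

VCCVC


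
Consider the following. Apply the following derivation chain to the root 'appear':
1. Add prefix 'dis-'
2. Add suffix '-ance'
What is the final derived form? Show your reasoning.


Step 1: Add prefix 'dis-' to 'appear' = 'disappear'
Step 2: Add suffix '-ance' to 'disappear' = 'disappearance'

disappearance


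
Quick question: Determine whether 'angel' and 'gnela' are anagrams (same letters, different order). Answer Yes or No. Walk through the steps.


Sorted letters of 'angel': 'aegln'
Sorted letters of 'gnela': 'aegln'
They match.

Yes


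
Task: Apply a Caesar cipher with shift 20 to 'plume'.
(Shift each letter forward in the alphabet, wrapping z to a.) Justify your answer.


Shift each letter by 20: p -> j, l -> f, u -> o, m -> g, e -> y. Result: 'jfogy'.

jfogy


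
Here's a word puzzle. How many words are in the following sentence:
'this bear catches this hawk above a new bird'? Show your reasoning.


Split into words: this | bear | catches | this | hawk | above | a | new | bird = 9 words.

9


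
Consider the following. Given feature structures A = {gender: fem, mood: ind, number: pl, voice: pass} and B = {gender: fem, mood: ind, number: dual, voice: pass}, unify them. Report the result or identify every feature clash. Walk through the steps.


Compare features:
gender: A=fem vs B=fem -> unified: fem
mood: A=ind vs B=ind -> unified: ind
number: A=pl vs B=dual -> CLASH
voice: A=pass vs B=pass -> unified: pass
Clash detected on feature 'number' (pl vs dual); unification fails.

CLASH on 'number' (pl vs dual)


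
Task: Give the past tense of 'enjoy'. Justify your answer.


Apply rule: Add -ed. 'enjoy' becomes 'enjoyed'.

enjoyed


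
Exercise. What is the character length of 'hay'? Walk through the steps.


Spell out 'hay' and number each letter: h(1), a(2), y(3). Total: 3 letters.

3


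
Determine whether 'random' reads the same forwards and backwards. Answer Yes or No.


Forward: 'random'
Reversed: 'modnar'
They differ.

No


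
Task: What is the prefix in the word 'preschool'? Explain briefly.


The word 'preschool' = 'pre' (prefix) + 'school' (root). The prefix is 'pre'.

pre


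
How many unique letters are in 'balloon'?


Unique letters in 'balloon': {a, b, l, n, o} = 5 distinct letters.

5


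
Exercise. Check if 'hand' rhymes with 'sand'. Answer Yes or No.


Rime (stressed vowel + following sounds) of 'hand': -and = /ænd/
Rime of 'sand': -and = /ænd/
/ænd/ and /ænd/ are the same ending sound, so the words rhyme.

Yes


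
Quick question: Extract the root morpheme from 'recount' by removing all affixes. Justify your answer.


Remove prefix 're' from 'recount' to get root 'count'.

count


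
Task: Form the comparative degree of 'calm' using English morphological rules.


Apply comparative formation (add -er): 'calm' -> 'calmer'.

calmer


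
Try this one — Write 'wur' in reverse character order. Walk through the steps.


Reverse 'wur' character by character: 'ruw'.

ruw


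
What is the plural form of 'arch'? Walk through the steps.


Apply rule: Add -es (sibilant/fricative ending). 'arch' becomes 'arches'.

arches


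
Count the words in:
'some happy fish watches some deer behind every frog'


Split into words: some | happy | fish | watches | some | deer | behind | every | frog = 9 words.

9


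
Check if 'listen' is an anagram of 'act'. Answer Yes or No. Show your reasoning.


Sorted letters of 'listen': 'eilnst'
Sorted letters of 'act': 'act'
They do not match.

No


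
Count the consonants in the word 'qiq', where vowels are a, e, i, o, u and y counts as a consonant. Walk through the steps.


Consonants in 'qiq': q, q = 2 consonants.

2


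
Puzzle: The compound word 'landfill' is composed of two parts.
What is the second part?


Split 'landfill' into 'land' + 'fill'. The second part is 'fill'.

fill


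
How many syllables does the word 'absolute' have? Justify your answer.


Break 'absolute' into syllables: ab-so-lute -> ab | so | lute = 3 syllables

3 syllables


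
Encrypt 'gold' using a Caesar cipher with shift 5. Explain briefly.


Shift each letter by 5: g -> l, o -> t, l -> q, d -> i. Result: 'ltqi'.

ltqi


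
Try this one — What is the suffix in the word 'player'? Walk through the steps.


The word 'player' = 'play' (root) + '-er' (suffix). The suffix is '-er'.

er


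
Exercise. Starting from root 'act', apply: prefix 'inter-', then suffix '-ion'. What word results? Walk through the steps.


Step 1: Add prefix 'inter-' to 'act' = 'interact'
Step 2: Add suffix '-ion' to 'interact' = 'interaction'

interaction


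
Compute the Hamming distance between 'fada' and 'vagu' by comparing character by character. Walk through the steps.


Alignment:
Position 1: 'f' vs 'v' = DIFFER
Position 2: 'a' vs 'a' = match
Position 3: 'd' vs 'g' = DIFFER
Position 4: 'a' vs 'u' = DIFFER
Total differences: 3

3


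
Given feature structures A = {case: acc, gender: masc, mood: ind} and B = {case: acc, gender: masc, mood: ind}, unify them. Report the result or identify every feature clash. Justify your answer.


Compare features:
case: A=acc vs B=acc -> unified: acc
gender: A=masc vs B=masc -> unified: masc
mood: A=ind vs B=ind -> unified: ind
No clashes found.

Unified: {case: acc, gender: masc, mood: ind}


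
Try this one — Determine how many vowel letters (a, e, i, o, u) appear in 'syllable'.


Vowels in 'syllable': a, e = 2 vowels.

2


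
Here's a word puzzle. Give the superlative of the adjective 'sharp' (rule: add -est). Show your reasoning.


Apply superlative formation (add -est): 'sharp' -> 'sharpest'.

sharpest


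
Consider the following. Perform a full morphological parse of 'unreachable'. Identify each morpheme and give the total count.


Step 1: Identify prefix: 'un' (meaning: not/reverse)
Step 2: Identify root: 'reach'
Step 3: Identify suffix(es): 'able'
Decomposition: un- (prefix: not/reverse) + reach (root) + -able (suffix: capable of)
Total morphemes: 3

3 morphemes (un- (prefix: not/reverse) + reach (root) + -able (suffix: capable of))


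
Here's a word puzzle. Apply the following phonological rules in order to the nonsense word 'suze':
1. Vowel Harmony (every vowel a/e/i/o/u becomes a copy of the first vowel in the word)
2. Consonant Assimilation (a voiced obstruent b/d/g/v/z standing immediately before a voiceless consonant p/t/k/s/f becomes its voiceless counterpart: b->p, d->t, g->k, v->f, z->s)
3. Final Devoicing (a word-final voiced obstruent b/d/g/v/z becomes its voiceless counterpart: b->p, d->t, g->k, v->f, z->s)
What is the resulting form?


Starting form: 'suze'
Rule 1: Vowel Harmony: all vowels become 'u' (matching first vowel). 'suze' -> 'suzu'
Rule 2: Consonant Assimilation: no voiced obstruent (b/d/g/v/z) stands immediately before a voiceless consonant (p/t/k/s/f). No change.
Rule 3: Final Devoicing: the word ends in the vowel 'u', not a consonant. No change.
Final form: 'suzu'

suzu


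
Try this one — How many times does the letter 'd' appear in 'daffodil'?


Letter 'd' in 'daffodil': found at position(s) 1, 6 = 2 occurrence(s).

2


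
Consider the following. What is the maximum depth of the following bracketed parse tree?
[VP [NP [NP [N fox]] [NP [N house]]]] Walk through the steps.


Count bracket nesting levels:
'[' at pos 0: depth = 1
'[' at pos 4: depth = 2
'[' at pos 8: depth = 3
'[' at pos 12: depth = 4
'[' at pos 21: depth = 3
'[' at pos 25: depth = 4
Maximum depth reached: 4

4


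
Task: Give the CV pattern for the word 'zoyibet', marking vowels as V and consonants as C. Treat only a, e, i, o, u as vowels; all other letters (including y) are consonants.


Letter mapping: z = C, o = V, y = C, i = V, b = C, e = V, t = C.

CVCVCVC


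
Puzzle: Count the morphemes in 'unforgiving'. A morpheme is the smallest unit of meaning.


Decomposition: un- (prefix) + forgive (root) + -ing (suffix) = 3 morpheme(s)

3 morphemes


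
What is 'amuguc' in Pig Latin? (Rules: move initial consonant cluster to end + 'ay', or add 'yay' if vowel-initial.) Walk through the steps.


'amuguc' starts with a vowel, so add 'yay': 'amugucyay'.

amugucyay


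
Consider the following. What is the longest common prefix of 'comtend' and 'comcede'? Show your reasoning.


Compare from the start: 3 characters match: 'com'. Mismatch at position 4: 't' vs 'c'.

com


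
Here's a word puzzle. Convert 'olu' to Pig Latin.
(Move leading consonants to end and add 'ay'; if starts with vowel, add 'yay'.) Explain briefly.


'olu' starts with a vowel, so add 'yay': 'oluyay'.

oluyay


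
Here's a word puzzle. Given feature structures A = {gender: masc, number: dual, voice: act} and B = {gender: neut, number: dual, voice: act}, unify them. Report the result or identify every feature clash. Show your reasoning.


Compare features:
gender: A=masc vs B=neut -> CLASH
number: A=dual vs B=dual -> unified: dual
voice: A=act vs B=act -> unified: act
Clash detected on feature 'gender' (masc vs neut); unification fails.

CLASH on 'gender' (masc vs neut)


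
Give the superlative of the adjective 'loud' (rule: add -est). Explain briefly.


Apply superlative formation (add -est): 'loud' -> 'loudest'.

loudest


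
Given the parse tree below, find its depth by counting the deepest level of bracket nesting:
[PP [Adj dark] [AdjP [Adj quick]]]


Count bracket nesting levels:
'[' at pos 0: depth = 1
'[' at pos 4: depth = 2
'[' at pos 15: depth = 2
'[' at pos 21: depth = 3
Maximum depth reached: 3

3


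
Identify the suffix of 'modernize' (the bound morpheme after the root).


The word 'modernize' = 'modern' (root) + '-ize' (suffix). The suffix is '-ize'.

ize


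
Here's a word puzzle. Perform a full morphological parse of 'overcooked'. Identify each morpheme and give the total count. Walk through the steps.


Step 1: Identify prefix: 'over' (meaning: excessively)
Step 2: Identify root: 'cook'
Step 3: Identify suffix(es): 'ed'
Decomposition: over- (prefix: excessively) + cook (root) + -ed (suffix: past)
Total morphemes: 3

3 morphemes (over- (prefix: excessively) + cook (root) + -ed (suffix: past))


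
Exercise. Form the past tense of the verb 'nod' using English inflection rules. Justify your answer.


Apply rule: Double final consonant and add -ed. 'nod' becomes 'nodded'.

nodded


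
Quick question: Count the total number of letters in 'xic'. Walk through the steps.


Spell out 'xic' and number each letter: x(1), i(2), c(3). Total: 3 letters.

3


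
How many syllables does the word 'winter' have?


Break 'winter' into syllables: win-ter -> win | ter = 2 syllables

2 syllables


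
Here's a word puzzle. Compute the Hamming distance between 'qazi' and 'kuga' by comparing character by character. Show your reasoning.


Alignment:
Position 1: 'q' vs 'k' = DIFFER
Position 2: 'a' vs 'u' = DIFFER
Position 3: 'z' vs 'g' = DIFFER
Position 4: 'i' vs 'a' = DIFFER
Total differences: 4

4


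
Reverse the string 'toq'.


Reverse 'toq' character by character: 'qot'.

qot


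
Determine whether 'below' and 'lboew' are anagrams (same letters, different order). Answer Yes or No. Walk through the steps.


Sorted letters of 'below': 'below'
Sorted letters of 'lboew': 'below'
They match.

Yes


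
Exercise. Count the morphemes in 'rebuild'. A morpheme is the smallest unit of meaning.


Decomposition: re- (prefix) + build (root) = 2 morpheme(s)

2 morphemes


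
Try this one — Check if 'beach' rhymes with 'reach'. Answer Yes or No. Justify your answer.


Rime (stressed vowel + following sounds) of 'beach': -each = /iːtʃ/
Rime of 'reach': -each = /iːtʃ/
/iːtʃ/ and /iːtʃ/ are the same ending sound, so the words rhyme.

Yes


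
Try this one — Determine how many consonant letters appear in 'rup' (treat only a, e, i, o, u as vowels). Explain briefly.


Consonants in 'rup': r, p = 2 consonants.

2


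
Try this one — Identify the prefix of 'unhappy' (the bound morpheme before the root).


The word 'unhappy' = 'un' (prefix) + 'happy' (root). The prefix is 'un'.

un


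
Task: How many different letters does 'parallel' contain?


Unique letters in 'parallel': {a, e, l, p, r} = 5 distinct letters.

5


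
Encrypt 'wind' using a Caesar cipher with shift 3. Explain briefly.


Shift each letter by 3: w -> z, i -> l, n -> q, d -> g. Result: 'zlqg'.

zlqg


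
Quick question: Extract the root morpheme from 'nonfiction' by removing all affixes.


Remove prefix 'non' from 'nonfiction' to get root 'fiction'.

fiction


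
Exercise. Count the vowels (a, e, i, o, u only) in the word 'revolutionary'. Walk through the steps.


Vowels in 'revolutionary': e, o, u, i, o, a = 6 vowels.

6


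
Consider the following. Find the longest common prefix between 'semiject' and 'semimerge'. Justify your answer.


Compare from the start: 4 characters match: 'semi'. Mismatch at position 5: 'j' vs 'm'.

semi


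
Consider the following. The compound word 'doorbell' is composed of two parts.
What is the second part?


Split 'doorbell' into 'door' + 'bell'. The second part is 'bell'.

bell


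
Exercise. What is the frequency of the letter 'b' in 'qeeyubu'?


Letter 'b' in 'qeeyubu': found at position(s) 6 = 1 occurrence(s).

1


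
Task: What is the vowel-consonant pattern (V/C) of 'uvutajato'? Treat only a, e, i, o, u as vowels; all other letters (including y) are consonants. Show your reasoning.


Letter mapping: u = V, v = C, u = V, t = C, a = V, j = C, a = V, t = C, o = V.

VCVCVCVCV


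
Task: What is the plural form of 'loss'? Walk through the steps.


Apply rule: Add -es (sibilant/fricative ending). 'loss' becomes 'losses'.

losses


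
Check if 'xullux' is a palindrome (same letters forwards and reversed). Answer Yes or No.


Forward: 'xullux'
Reversed: 'xullux'
They are identical.

Yes


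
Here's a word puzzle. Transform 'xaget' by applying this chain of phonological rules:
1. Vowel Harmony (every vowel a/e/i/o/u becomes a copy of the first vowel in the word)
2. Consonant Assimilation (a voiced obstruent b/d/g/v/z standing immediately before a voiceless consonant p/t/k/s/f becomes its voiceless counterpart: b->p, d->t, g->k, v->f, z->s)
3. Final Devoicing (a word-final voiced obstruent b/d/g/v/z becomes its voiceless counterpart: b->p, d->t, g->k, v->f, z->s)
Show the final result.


Starting form: 'xaget'
Rule 1: Vowel Harmony: all vowels become 'a' (matching first vowel). 'xaget' -> 'xagat'
Rule 2: Consonant Assimilation: no voiced obstruent (b/d/g/v/z) stands immediately before a voiceless consonant (p/t/k/s/f). No change.
Rule 3: Final Devoicing: final consonant 't' is not one of the voiced obstruents b/d/g/v/z. No change.
Final form: 'xagat'

xagat


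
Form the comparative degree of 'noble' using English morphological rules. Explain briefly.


Apply comparative formation (ends in e: add -r): 'noble' -> 'nobler'.

nobler


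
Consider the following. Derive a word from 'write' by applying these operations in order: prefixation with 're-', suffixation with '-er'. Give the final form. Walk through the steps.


Step 1: Add prefix 're-' to 'write' = 'rewrite'
Step 2: Add suffix '-er' to 'rewrite' = 'rewriter'

rewriter


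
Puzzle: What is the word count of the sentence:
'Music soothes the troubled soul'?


Split into words: Music | soothes | the | troubled | soul = 5 words.

5


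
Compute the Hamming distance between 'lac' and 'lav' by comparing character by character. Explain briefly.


Alignment:
Position 1: 'l' vs 'l' = match
Position 2: 'a' vs 'a' = match
Position 3: 'c' vs 'v' = DIFFER
Total differences: 1

1


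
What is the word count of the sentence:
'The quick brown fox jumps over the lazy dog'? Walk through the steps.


Split into words: The | quick | brown | fox | jumps | over | the | lazy | dog = 9 words.

9


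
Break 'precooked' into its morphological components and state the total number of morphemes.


Step 1: Identify prefix: 'pre' (meaning: before)
Step 2: Identify root: 'cook'
Step 3: Identify suffix(es): 'ed'
Decomposition: pre- (prefix: before) + cook (root) + -ed (suffix: past)
Total morphemes: 3

3 morphemes (pre- (prefix: before) + cook (root) + -ed (suffix: past))


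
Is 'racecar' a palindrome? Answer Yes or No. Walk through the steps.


Forward: 'racecar'
Reversed: 'racecar'
They are identical.

Yes


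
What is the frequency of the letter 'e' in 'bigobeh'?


Letter 'e' in 'bigobeh': found at position(s) 6 = 1 occurrence(s).

1


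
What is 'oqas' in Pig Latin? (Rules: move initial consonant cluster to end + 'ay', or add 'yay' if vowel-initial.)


'oqas' starts with a vowel, so add 'yay': 'oqasyay'.

oqasyay


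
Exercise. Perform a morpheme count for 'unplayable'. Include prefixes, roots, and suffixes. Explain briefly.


Decomposition: un- (prefix) + play (root) + -able (suffix) = 3 morpheme(s)

3 morphemes


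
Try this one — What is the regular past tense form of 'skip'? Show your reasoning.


Apply rule: Double final consonant and add -ed. 'skip' becomes 'skipped'.

skipped


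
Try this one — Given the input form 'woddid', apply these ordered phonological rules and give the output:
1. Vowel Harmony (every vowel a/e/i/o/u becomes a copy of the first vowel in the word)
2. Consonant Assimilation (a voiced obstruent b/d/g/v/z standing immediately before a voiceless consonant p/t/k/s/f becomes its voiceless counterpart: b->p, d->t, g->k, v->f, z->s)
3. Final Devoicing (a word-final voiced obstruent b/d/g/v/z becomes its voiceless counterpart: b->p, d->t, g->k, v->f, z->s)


Starting form: 'woddid'
Rule 1: Vowel Harmony: all vowels become 'o' (matching first vowel). 'woddid' -> 'woddod'
Rule 2: Consonant Assimilation: no voiced obstruent (b/d/g/v/z) stands immediately before a voiceless consonant (p/t/k/s/f). No change.
Rule 3: Final Devoicing: word-final voiced obstruent 'd' becomes voiceless 't'. 'woddod' -> 'woddot'
Final form: 'woddot'

woddot


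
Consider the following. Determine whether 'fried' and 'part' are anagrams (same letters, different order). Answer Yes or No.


Sorted letters of 'fried': 'defir'
Sorted letters of 'part': 'aprt'
They do not match.

No


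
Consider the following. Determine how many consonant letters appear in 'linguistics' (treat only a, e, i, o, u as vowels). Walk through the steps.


Consonants in 'linguistics': l, n, g, s, t, c, s = 7 consonants.

7


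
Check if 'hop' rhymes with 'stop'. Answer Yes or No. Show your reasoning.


Rime (stressed vowel + following sounds) of 'hop': -op = /ɒp/
Rime of 'stop': -op = /ɒp/
/ɒp/ and /ɒp/ are the same ending sound, so the words rhyme.

Yes


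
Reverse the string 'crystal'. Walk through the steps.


Reverse 'crystal' character by character: 'latsyrc'.

latsyrc


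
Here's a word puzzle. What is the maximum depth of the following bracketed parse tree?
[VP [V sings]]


Count bracket nesting levels:
'[' at pos 0: depth = 1
'[' at pos 4: depth = 2
Maximum depth reached: 2

2


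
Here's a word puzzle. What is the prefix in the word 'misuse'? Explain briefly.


The word 'misuse' = 'mis' (prefix) + 'use' (root). The prefix is 'mis'.

mis


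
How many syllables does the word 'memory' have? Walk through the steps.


Break 'memory' into syllables: mem-o-ry -> mem | o | ry = 3 syllables

3 syllables


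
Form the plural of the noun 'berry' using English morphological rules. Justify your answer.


Apply rule: Change -y to -ies (consonant + y). 'berry' becomes 'berries'.

berries
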